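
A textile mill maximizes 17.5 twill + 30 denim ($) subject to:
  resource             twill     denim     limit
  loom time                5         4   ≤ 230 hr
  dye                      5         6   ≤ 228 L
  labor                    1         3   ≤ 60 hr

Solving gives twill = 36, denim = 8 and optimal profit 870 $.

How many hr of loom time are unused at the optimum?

loom time used = 5·36 + 4·8 = 212; slack = 230 − 212 = 18.

18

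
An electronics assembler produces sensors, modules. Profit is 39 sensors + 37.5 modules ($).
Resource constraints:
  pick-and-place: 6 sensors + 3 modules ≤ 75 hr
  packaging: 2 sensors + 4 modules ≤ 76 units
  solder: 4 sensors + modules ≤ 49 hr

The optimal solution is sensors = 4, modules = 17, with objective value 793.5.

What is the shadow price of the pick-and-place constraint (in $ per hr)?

At the optimum: pick-and-place uses 75 of 75 (binding); packaging uses 76 of 76 (binding); solder uses 33 of 49 (slack = 16).
By complementary slackness, y = 0 for the non-binding constraint.
The binding rows give the dual system: 6·y_pick-and-place + 2·y_packaging = 39 and 3·y_pick-and-place + 4·y_packaging = 37.5.
This yields shadow prices y_pick-and-place = 4.5, y_packaging = 6.
Shadow price of pick-and-place = 4.5.

4.5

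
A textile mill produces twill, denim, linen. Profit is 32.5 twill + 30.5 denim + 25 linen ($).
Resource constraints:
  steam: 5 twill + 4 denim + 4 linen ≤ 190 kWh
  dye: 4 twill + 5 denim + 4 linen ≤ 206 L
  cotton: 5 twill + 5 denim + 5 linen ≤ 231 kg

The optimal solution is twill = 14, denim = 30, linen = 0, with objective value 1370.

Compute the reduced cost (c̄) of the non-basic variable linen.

Check each constraint at x*: steam 190/190 (tight); dye 206/206 (tight); cotton 220/231 (slack 11).
By complementary slackness, y = 0 for the non-binding constraint.
From A_Bᵀ y = c: 5·y_steam + 4·y_dye = 32.5; 4·y_steam + 5·y_dye = 30.5.
→ y_steam = 4.5 and y_dye = 2.5.
Reduced cost of linen: c₃ − yᵀa₃ = 25 − (4.5·4 + 2.5·4) = 25 − 28 = -3.

-3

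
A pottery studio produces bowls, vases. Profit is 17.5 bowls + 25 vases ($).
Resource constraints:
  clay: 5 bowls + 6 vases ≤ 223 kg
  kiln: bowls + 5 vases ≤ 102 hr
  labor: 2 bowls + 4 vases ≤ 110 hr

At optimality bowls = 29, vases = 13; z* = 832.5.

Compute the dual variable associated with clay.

2.5

At the optimum: clay uses 223 of 223 (binding); kiln uses 94 of 102 (slack = 8); labor uses 110 of 110 (binding).
Slack constraints have shadow price 0 (complementary slackness).
From A_Bᵀ y = c: 5·y_clay + 2·y_labor = 17.5; 6·y_clay + 4·y_labor = 25.
→ y_clay = 2.5 and y_labor = 2.5.
Shadow price of clay = 2.5.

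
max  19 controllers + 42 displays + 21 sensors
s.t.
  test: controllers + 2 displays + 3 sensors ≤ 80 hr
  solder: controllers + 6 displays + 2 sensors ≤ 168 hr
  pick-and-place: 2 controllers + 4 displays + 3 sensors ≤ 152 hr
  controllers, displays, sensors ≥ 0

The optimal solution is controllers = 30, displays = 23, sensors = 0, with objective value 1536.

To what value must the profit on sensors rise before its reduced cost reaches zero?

29

At the optimum: test uses 76 of 80 (slack = 4); solder uses 168 of 168 (binding); pick-and-place uses 152 of 152 (binding).
Since test is not tight, its dual is 0.
From A_Bᵀ y = c: 1·y_solder + 2·y_pick-and-place = 19; 6·y_solder + 4·y_pick-and-place = 42.
This yields shadow prices y_solder = 1, y_pick-and-place = 9.
sensors enters the basis when its profit ≥ yᵀa₃ = 1·2 + 9·3 = 29.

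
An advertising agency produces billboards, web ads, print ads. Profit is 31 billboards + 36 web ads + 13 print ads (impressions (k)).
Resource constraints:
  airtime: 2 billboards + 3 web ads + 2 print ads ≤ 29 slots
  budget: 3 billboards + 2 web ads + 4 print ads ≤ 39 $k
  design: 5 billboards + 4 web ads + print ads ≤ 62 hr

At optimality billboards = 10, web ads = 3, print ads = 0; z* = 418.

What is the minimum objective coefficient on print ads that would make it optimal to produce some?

Check each constraint at x*: airtime 29/29 (tight); budget 36/39 (slack 3); design 62/62 (tight).
Slack constraints have shadow price 0 (complementary slackness).
Dual feasibility on the basic columns requires 2·y_airtime + 5·y_design = 31, 3·y_airtime + 4·y_design = 36.
Solving: y_airtime = 8, y_design = 3.
print ads enters the basis when its profit ≥ yᵀa₃ = 8·2 + 3·1 = 19.

19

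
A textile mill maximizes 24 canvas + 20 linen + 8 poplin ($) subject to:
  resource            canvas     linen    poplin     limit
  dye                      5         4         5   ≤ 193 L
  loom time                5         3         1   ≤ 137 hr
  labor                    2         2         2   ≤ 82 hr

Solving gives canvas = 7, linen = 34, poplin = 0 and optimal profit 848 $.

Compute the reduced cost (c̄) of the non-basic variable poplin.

At the optimum: dye uses 171 of 193 (slack = 22); loom time uses 137 of 137 (binding); labor uses 82 of 82 (binding).
Since dye is not tight, its dual is 0.
Dual feasibility on the basic columns requires 5·y_loom time + 2·y_labor = 24, 3·y_loom time + 2·y_labor = 20.
This yields shadow prices y_loom time = 2, y_labor = 7.
Reduced cost of poplin: c₃ − yᵀa₃ = 8 − (2·1 + 7·2) = 8 − 16 = -8.

-8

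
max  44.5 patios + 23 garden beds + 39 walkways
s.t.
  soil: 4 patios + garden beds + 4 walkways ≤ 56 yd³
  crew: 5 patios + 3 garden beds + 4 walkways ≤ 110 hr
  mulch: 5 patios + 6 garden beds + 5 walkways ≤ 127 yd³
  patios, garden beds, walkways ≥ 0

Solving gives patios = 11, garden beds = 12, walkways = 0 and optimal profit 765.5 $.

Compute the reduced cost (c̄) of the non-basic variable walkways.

-5.5

Binding: soil and mulch. Non-binding: crew (19 unused).
By complementary slackness, y = 0 for the non-binding constraint.
From A_Bᵀ y = c: 4·y_soil + 5·y_mulch = 44.5; 1·y_soil + 6·y_mulch = 23.
→ y_soil = 8 and y_mulch = 2.5.
Reduced cost of walkways: c₃ − yᵀa₃ = 39 − (8·4 + 2.5·5) = 39 − 44.5 = -5.5.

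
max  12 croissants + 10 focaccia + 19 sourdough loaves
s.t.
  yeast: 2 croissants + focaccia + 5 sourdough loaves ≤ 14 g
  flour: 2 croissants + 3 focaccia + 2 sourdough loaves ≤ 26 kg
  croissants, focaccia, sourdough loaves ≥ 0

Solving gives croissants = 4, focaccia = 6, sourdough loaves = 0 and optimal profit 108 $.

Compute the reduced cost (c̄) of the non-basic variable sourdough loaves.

At the optimum: yeast uses 14 of 14 (binding); flour uses 26 of 26 (binding).
From A_Bᵀ y = c: 2·y_yeast + 2·y_flour = 12; 1·y_yeast + 3·y_flour = 10.
This yields shadow prices y_yeast = 4, y_flour = 2.
Reduced cost of sourdough loaves: c₃ − yᵀa₃ = 19 − (4·5 + 2·2) = 19 − 24 = -5.

-5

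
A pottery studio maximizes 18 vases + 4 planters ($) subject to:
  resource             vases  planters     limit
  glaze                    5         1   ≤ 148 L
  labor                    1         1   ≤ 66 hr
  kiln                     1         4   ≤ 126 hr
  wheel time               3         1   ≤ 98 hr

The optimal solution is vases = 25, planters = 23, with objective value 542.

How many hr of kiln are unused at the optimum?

kiln used = 1·25 + 4·23 = 117; slack = 126 − 117 = 9.

9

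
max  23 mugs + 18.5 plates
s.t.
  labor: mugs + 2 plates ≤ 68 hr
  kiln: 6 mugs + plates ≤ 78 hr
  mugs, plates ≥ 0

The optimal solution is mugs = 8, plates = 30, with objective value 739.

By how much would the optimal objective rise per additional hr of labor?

Both labor and kiln are binding at x*.
From A_Bᵀ y = c: 1·y_labor + 6·y_kiln = 23; 2·y_labor + 1·y_kiln = 18.5.
Solving: y_labor = 8, y_kiln = 2.5.
Shadow price of labor = 8.

8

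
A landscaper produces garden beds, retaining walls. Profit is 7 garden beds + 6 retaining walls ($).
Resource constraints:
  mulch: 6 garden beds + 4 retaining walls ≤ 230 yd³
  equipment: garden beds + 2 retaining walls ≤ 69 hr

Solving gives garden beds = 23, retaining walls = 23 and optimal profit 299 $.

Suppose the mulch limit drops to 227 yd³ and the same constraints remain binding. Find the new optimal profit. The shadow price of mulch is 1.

Δb = -3, so new z* = 299 + (1)·(-3) = 299 − 3 = 296.

296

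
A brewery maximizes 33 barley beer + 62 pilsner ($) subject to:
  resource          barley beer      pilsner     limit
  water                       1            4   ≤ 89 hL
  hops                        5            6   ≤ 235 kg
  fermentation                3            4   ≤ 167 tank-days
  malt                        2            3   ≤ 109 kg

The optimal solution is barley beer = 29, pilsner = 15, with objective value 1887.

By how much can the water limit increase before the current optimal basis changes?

28

Binding constraints: water, hops. The basis is B = [[1,4],[5,6]] with det -14.
Per unit increase in water, x* moves by d = (-0.4286, 0.3571).
The basis stays optimal until malt becomes binding; allowable increase = 28 hL.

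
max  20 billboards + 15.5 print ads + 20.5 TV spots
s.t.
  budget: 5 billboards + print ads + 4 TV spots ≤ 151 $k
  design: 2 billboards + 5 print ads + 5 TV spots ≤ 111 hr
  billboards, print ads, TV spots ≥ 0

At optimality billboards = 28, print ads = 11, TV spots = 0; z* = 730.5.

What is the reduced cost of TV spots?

Both budget and design are binding at x*.
The binding rows give the dual system: 5·y_budget + 2·y_design = 20 and 1·y_budget + 5·y_design = 15.5.
This yields shadow prices y_budget = 3, y_design = 2.5.
Reduced cost of TV spots: c₃ − yᵀa₃ = 20.5 − (3·4 + 2.5·5) = 20.5 − 24.5 = -4.

-4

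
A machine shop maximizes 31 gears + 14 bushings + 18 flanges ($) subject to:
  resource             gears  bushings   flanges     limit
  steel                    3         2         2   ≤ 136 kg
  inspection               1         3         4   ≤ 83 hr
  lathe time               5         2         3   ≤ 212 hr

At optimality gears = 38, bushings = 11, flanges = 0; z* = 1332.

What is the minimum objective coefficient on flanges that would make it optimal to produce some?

Check each constraint at x*: steel 136/136 (tight); inspection 71/83 (slack 12); lathe time 212/212 (tight).
Since inspection is not tight, its dual is 0.
Dual feasibility on the basic columns requires 3·y_steel + 5·y_lathe time = 31, 2·y_steel + 2·y_lathe time = 14.
→ y_steel = 2 and y_lathe time = 5.
flanges enters the basis when its profit ≥ yᵀa₃ = 2·2 + 5·3 = 19.

19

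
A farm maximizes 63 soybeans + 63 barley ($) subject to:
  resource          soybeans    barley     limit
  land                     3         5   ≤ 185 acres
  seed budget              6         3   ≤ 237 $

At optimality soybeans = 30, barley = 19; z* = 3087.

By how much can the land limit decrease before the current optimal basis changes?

66.5

Binding constraints: land, seed budget. The basis is B = [[3,5],[6,3]] with det -21.
Per unit decrease in land, x* moves by d = (0.1429, -0.2857).
The basis stays optimal until barley reaches 0; allowable decrease = 66.5 acres.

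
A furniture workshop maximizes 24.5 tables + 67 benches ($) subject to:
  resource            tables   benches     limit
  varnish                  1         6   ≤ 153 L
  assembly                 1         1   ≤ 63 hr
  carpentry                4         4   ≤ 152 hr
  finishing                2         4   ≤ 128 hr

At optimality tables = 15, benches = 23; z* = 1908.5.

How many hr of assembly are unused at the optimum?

25

assembly used = 1·15 + 1·23 = 38; slack = 63 − 38 = 25.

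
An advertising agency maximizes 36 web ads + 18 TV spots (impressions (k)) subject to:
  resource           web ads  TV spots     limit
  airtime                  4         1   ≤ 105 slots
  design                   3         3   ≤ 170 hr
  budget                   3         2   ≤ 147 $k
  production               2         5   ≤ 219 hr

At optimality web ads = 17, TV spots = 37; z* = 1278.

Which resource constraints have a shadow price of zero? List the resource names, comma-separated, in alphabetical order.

budget, design

airtime: 105/105 (binding)
design: 162/170 (slack 8)
budget: 125/147 (slack 22)
production: 219/219 (binding)
By complementary slackness, a constraint with positive slack has shadow price 0 → budget, design.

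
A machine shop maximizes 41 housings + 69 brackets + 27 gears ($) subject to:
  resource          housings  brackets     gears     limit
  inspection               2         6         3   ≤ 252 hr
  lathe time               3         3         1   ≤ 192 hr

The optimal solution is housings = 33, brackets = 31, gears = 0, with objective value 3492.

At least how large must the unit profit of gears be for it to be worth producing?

30

Both inspection and lathe time are binding at x*.
From A_Bᵀ y = c: 2·y_inspection + 3·y_lathe time = 41; 6·y_inspection + 3·y_lathe time = 69.
Solving: y_inspection = 7, y_lathe time = 9.
gears enters the basis when its profit ≥ yᵀa₃ = 7·3 + 9·1 = 30.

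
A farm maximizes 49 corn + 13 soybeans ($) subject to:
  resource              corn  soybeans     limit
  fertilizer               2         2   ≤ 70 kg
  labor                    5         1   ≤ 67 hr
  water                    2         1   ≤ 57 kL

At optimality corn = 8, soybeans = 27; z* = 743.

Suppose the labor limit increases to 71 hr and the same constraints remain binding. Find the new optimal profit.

Check each constraint at x*: fertilizer 70/70 (tight); labor 67/67 (tight); water 43/57 (slack 14).
Since water is not tight, its dual is 0.
From A_Bᵀ y = c: 2·y_fertilizer + 5·y_labor = 49; 2·y_fertilizer + 1·y_labor = 13.
This yields shadow prices y_fertilizer = 2, y_labor = 9.
Δz = y_labor·Δb = 9 × (4) = 36, so new z* = 743 + 36 = 779.

779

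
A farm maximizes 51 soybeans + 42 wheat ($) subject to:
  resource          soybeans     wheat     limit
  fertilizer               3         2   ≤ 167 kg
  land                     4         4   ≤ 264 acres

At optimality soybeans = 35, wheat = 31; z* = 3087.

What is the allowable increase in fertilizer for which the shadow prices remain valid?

Binding constraints: fertilizer, land. The basis is B = [[3,2],[4,4]] with det 4.
Per unit increase in fertilizer, x* moves by d = (1, -1).
The basis stays optimal until wheat reaches 0; allowable increase = 31 kg.

31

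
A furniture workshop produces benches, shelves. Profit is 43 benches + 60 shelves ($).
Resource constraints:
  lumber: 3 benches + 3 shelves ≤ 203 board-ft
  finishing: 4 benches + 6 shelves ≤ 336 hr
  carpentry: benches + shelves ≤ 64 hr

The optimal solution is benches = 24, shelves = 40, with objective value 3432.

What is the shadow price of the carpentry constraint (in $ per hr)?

9

Check each constraint at x*: lumber 192/203 (slack 11); finishing 336/336 (tight); carpentry 64/64 (tight).
Slack constraints have shadow price 0 (complementary slackness).
From A_Bᵀ y = c: 4·y_finishing + 1·y_carpentry = 43; 6·y_finishing + 1·y_carpentry = 60.
Solving: y_finishing = 8.5, y_carpentry = 9.
Shadow price of carpentry = 9.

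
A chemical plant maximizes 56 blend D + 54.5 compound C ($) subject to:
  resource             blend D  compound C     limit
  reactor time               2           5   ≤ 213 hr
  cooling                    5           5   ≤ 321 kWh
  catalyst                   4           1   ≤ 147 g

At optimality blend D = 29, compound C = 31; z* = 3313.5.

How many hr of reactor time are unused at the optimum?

reactor time used = 2·29 + 5·31 = 213; slack = 213 − 213 = 0.

0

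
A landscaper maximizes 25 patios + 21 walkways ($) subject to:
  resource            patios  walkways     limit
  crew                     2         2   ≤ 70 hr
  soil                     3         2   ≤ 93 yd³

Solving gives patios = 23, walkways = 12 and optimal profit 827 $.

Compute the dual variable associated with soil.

Check each constraint at x*: crew 70/70 (tight); soil 93/93 (tight).
Dual feasibility on the basic columns requires 2·y_crew + 3·y_soil = 25, 2·y_crew + 2·y_soil = 21.
→ y_crew = 6.5 and y_soil = 4.
Shadow price of soil = 4.

4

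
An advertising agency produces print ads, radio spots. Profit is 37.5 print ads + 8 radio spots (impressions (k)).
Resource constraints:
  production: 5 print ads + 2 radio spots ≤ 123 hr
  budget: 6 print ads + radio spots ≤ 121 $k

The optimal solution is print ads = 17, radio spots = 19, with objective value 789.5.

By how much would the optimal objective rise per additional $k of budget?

Check each constraint at x*: production 123/123 (tight); budget 121/121 (tight).
From A_Bᵀ y = c: 5·y_production + 6·y_budget = 37.5; 2·y_production + 1·y_budget = 8.
This yields shadow prices y_production = 1.5, y_budget = 5.
Shadow price of budget = 5.

5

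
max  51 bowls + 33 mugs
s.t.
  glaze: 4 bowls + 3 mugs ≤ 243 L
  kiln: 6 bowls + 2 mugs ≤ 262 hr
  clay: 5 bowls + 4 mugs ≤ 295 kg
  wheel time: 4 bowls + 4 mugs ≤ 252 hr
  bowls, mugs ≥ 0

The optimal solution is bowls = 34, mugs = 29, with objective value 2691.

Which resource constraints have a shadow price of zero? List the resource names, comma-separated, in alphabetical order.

clay, glaze

glaze: 223/243 (slack 20)
kiln: 262/262 (binding)
clay: 286/295 (slack 9)
wheel time: 252/252 (binding)
By complementary slackness, a constraint with positive slack has shadow price 0 → clay, glaze.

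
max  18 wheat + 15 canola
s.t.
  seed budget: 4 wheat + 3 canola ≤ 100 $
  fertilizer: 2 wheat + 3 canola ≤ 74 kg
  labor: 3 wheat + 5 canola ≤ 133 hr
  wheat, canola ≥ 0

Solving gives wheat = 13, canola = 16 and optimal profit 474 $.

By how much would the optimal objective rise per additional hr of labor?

At the optimum: seed budget uses 100 of 100 (binding); fertilizer uses 74 of 74 (binding); labor uses 119 of 133 (slack = 14).
Since labor is not tight, its dual is 0.
Dual feasibility on the basic columns requires 4·y_seed budget + 2·y_fertilizer = 18, 3·y_seed budget + 3·y_fertilizer = 15.
This yields shadow prices y_seed budget = 4, y_fertilizer = 1.
Shadow price of labor = 0.

0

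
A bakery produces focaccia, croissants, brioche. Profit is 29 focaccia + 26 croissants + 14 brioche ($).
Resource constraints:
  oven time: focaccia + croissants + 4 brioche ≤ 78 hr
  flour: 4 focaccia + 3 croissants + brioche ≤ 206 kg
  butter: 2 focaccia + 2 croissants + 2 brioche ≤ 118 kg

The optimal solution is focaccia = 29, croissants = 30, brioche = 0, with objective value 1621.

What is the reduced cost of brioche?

-6

At the optimum: oven time uses 59 of 78 (slack = 19); flour uses 206 of 206 (binding); butter uses 118 of 118 (binding).
By complementary slackness, y = 0 for the non-binding constraint.
Dual feasibility on the basic columns requires 4·y_flour + 2·y_butter = 29, 3·y_flour + 2·y_butter = 26.
This yields shadow prices y_flour = 3, y_butter = 8.5.
Reduced cost of brioche: c₃ − yᵀa₃ = 14 − (3·1 + 8.5·2) = 14 − 20 = -6.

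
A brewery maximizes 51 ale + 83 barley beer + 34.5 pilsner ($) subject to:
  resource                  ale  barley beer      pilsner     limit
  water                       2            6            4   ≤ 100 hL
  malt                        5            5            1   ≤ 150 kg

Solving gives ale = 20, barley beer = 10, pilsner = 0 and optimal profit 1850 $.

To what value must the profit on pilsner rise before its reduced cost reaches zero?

At the optimum: water uses 100 of 100 (binding); malt uses 150 of 150 (binding).
The binding rows give the dual system: 2·y_water + 5·y_malt = 51 and 6·y_water + 5·y_malt = 83.
This yields shadow prices y_water = 8, y_malt = 7.
pilsner enters the basis when its profit ≥ yᵀa₃ = 8·4 + 7·1 = 39.

39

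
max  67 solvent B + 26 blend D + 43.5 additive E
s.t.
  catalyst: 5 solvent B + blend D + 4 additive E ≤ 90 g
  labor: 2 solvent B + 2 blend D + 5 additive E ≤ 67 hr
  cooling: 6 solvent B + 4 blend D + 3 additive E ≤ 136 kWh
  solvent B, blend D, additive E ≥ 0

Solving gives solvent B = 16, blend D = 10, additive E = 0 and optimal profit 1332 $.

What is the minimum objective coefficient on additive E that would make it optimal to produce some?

45.5

At the optimum: catalyst uses 90 of 90 (binding); labor uses 52 of 67 (slack = 15); cooling uses 136 of 136 (binding).
By complementary slackness, y = 0 for the non-binding constraint.
Dual feasibility on the basic columns requires 5·y_catalyst + 6·y_cooling = 67, 1·y_catalyst + 4·y_cooling = 26.
This yields shadow prices y_catalyst = 8, y_cooling = 4.5.
additive E enters the basis when its profit ≥ yᵀa₃ = 8·4 + 4.5·3 = 45.5.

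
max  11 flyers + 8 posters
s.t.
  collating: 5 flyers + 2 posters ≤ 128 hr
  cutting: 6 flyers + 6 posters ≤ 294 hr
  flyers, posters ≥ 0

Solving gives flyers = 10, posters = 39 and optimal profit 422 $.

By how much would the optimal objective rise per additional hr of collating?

1

Both collating and cutting are binding at x*.
The binding rows give the dual system: 5·y_collating + 6·y_cutting = 11 and 2·y_collating + 6·y_cutting = 8.
→ y_collating = 1 and y_cutting = 1.
Shadow price of collating = 1.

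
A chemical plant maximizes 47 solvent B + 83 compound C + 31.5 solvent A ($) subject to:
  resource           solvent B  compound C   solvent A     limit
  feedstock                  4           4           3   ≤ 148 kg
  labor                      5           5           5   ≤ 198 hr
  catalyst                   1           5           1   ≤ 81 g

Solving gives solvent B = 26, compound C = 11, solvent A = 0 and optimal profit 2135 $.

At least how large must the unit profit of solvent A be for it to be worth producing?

At the optimum: feedstock uses 148 of 148 (binding); labor uses 185 of 198 (slack = 13); catalyst uses 81 of 81 (binding).
Slack constraints have shadow price 0 (complementary slackness).
The binding rows give the dual system: 4·y_feedstock + 1·y_catalyst = 47 and 4·y_feedstock + 5·y_catalyst = 83.
→ y_feedstock = 9.5 and y_catalyst = 9.
solvent A enters the basis when its profit ≥ yᵀa₃ = 9.5·3 + 9·1 = 37.5.

37.5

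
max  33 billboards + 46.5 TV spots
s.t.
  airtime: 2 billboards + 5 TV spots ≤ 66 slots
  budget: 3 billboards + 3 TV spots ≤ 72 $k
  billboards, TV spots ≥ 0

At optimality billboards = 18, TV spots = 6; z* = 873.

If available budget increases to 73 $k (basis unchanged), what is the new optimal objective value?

Check each constraint at x*: airtime 66/66 (tight); budget 72/72 (tight).
The binding rows give the dual system: 2·y_airtime + 3·y_budget = 33 and 5·y_airtime + 3·y_budget = 46.5.
This yields shadow prices y_airtime = 4.5, y_budget = 8.
Δz = y_budget·Δb = 8 × (1) = 8, so new z* = 873 + 8 = 881.

881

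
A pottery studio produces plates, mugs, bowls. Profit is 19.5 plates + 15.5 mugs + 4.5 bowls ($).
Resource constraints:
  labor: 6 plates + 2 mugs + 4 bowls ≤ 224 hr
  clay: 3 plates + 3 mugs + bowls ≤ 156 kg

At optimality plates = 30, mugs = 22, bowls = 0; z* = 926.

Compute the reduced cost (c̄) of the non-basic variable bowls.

Check each constraint at x*: labor 224/224 (tight); clay 156/156 (tight).
Dual feasibility on the basic columns requires 6·y_labor + 3·y_clay = 19.5, 2·y_labor + 3·y_clay = 15.5.
→ y_labor = 1 and y_clay = 4.5.
Reduced cost of bowls: c₃ − yᵀa₃ = 4.5 − (1·4 + 4.5·1) = 4.5 − 8.5 = -4.

-4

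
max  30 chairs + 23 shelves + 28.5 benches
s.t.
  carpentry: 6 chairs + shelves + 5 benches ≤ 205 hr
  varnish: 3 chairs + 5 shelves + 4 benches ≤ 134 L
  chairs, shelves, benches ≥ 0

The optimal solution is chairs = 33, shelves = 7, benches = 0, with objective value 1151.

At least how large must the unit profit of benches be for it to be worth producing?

31

Check each constraint at x*: carpentry 205/205 (tight); varnish 134/134 (tight).
Dual feasibility on the basic columns requires 6·y_carpentry + 3·y_varnish = 30, 1·y_carpentry + 5·y_varnish = 23.
→ y_carpentry = 3 and y_varnish = 4.
benches enters the basis when its profit ≥ yᵀa₃ = 3·5 + 4·4 = 31.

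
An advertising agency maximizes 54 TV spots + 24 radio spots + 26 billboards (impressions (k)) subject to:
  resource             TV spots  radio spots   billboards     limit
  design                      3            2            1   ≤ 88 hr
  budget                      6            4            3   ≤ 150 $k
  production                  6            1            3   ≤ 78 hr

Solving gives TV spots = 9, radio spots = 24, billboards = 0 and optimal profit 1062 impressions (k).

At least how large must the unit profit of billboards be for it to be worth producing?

At the optimum: design uses 75 of 88 (slack = 13); budget uses 150 of 150 (binding); production uses 78 of 78 (binding).
Since design is not tight, its dual is 0.
From A_Bᵀ y = c: 6·y_budget + 6·y_production = 54; 4·y_budget + 1·y_production = 24.
Solving: y_budget = 5, y_production = 4.
billboards enters the basis when its profit ≥ yᵀa₃ = 5·3 + 4·3 = 27.

27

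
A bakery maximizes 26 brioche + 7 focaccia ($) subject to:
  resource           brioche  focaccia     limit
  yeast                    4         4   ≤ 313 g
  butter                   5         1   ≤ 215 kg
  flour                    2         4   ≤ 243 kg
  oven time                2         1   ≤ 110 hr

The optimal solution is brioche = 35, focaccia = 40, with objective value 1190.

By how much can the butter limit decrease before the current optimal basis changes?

Binding constraints: butter, oven time. The basis is B = [[5,1],[2,1]] with det 3.
Per unit decrease in butter, x* moves by d = (-0.3333, 0.6667).
The basis stays optimal until flour becomes binding; allowable decrease = 6.5 kg.

6.5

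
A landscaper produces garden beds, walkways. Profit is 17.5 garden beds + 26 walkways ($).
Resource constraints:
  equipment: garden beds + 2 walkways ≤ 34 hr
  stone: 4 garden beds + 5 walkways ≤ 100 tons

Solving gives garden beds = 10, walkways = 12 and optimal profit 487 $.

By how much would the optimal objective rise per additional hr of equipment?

5.5

Both equipment and stone are binding at x*.
From A_Bᵀ y = c: 1·y_equipment + 4·y_stone = 17.5; 2·y_equipment + 5·y_stone = 26.
→ y_equipment = 5.5 and y_stone = 3.
Shadow price of equipment = 5.5.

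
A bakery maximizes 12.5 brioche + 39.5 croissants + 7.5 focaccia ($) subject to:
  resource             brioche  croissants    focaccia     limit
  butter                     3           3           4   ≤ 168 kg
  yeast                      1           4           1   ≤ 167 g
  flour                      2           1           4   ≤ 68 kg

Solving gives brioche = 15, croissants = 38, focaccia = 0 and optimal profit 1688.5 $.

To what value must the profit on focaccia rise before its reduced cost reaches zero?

Binding: yeast and flour. Non-binding: butter (9 unused).
By complementary slackness, y = 0 for the non-binding constraint.
The binding rows give the dual system: 1·y_yeast + 2·y_flour = 12.5 and 4·y_yeast + 1·y_flour = 39.5.
This yields shadow prices y_yeast = 9.5, y_flour = 1.5.
focaccia enters the basis when its profit ≥ yᵀa₃ = 9.5·1 + 1.5·4 = 15.5.

15.5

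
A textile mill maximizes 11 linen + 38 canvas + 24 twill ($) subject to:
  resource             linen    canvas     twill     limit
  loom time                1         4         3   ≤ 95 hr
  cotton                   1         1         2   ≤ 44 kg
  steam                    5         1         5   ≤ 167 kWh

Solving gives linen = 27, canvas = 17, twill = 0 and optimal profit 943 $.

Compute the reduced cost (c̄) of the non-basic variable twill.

-7

Binding: loom time and cotton. Non-binding: steam (15 unused).
By complementary slackness, y = 0 for the non-binding constraint.
The binding rows give the dual system: 1·y_loom time + 1·y_cotton = 11 and 4·y_loom time + 1·y_cotton = 38.
→ y_loom time = 9 and y_cotton = 2.
Reduced cost of twill: c₃ − yᵀa₃ = 24 − (9·3 + 2·2) = 24 − 31 = -7.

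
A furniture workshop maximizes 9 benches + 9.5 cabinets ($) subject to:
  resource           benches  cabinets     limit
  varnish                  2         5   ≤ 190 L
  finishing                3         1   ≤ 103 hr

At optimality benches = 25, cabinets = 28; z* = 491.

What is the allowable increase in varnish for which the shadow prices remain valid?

Binding constraints: varnish, finishing. The basis is B = [[2,5],[3,1]] with det -13.
Per unit increase in varnish, x* moves by d = (-0.0769, 0.2308).
The basis stays optimal until benches reaches 0; allowable increase = 325 L.

325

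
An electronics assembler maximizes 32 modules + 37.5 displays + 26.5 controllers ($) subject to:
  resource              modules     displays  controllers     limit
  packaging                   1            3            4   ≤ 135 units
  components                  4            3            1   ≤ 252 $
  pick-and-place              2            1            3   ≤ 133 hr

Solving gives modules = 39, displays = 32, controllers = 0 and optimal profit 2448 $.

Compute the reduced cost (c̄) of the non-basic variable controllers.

At the optimum: packaging uses 135 of 135 (binding); components uses 252 of 252 (binding); pick-and-place uses 110 of 133 (slack = 23).
Slack constraints have shadow price 0 (complementary slackness).
The binding rows give the dual system: 1·y_packaging + 4·y_components = 32 and 3·y_packaging + 3·y_components = 37.5.
Solving: y_packaging = 6, y_components = 6.5.
Reduced cost of controllers: c₃ − yᵀa₃ = 26.5 − (6·4 + 6.5·1) = 26.5 − 30.5 = -4.

-4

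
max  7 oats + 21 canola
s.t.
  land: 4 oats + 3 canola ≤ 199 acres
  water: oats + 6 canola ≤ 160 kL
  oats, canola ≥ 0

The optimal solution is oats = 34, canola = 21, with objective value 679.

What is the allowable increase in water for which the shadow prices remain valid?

Binding constraints: land, water. The basis is B = [[4,3],[1,6]] with det 21.
Per unit increase in water, x* moves by d = (-0.1429, 0.1905).
The basis stays optimal until oats reaches 0; allowable increase = 238 kL.

238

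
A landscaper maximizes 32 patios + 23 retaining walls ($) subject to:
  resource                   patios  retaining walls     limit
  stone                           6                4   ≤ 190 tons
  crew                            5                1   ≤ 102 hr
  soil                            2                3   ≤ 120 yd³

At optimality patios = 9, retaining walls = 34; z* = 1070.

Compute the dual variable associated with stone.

5

Check each constraint at x*: stone 190/190 (tight); crew 79/102 (slack 23); soil 120/120 (tight).
Since crew is not tight, its dual is 0.
From A_Bᵀ y = c: 6·y_stone + 2·y_soil = 32; 4·y_stone + 3·y_soil = 23.
This yields shadow prices y_stone = 5, y_soil = 1.
Shadow price of stone = 5.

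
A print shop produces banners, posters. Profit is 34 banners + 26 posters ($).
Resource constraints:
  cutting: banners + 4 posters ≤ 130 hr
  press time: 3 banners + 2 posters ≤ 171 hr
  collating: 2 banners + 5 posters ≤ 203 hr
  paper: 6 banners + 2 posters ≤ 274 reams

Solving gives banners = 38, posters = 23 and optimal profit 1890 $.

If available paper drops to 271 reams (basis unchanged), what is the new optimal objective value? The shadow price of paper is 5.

Δb = -3, so new z* = 1890 + (5)·(-3) = 1890 − 15 = 1875.

1875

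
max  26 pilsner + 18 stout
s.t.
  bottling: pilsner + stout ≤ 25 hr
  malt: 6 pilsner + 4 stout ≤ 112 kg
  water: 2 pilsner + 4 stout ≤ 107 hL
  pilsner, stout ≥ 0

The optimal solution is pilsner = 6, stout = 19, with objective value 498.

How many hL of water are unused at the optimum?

water used = 2·6 + 4·19 = 88; slack = 107 − 88 = 19.

19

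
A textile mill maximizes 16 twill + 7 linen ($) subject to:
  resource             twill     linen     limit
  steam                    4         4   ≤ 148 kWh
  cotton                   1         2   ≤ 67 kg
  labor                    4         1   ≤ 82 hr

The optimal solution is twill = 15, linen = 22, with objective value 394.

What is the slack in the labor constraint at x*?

0

labor used = 4·15 + 1·22 = 82; slack = 82 − 82 = 0.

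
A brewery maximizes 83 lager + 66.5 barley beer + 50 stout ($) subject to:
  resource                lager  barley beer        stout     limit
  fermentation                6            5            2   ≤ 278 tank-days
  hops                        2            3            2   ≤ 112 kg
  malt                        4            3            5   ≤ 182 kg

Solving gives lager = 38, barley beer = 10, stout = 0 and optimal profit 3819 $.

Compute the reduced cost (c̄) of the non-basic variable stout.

-7

Check each constraint at x*: fermentation 278/278 (tight); hops 106/112 (slack 6); malt 182/182 (tight).
Since hops is not tight, its dual is 0.
The binding rows give the dual system: 6·y_fermentation + 4·y_malt = 83 and 5·y_fermentation + 3·y_malt = 66.5.
Solving: y_fermentation = 8.5, y_malt = 8.
Reduced cost of stout: c₃ − yᵀa₃ = 50 − (8.5·2 + 8·5) = 50 − 57 = -7.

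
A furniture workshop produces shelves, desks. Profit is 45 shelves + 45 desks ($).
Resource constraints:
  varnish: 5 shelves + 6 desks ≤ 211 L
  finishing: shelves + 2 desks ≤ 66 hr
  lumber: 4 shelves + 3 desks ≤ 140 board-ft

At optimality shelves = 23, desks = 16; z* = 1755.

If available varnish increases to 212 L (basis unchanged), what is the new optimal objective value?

1760

Binding: varnish and lumber. Non-binding: finishing (11 unused).
Since finishing is not tight, its dual is 0.
Dual feasibility on the basic columns requires 5·y_varnish + 4·y_lumber = 45, 6·y_varnish + 3·y_lumber = 45.
Solving: y_varnish = 5, y_lumber = 5.
Δz = y_varnish·Δb = 5 × (1) = 5, so new z* = 1755 + 5 = 1760.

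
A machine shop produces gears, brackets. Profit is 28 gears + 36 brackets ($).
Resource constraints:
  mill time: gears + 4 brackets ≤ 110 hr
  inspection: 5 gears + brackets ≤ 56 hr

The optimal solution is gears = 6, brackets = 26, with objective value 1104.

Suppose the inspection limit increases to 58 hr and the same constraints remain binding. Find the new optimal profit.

1112

Both mill time and inspection are binding at x*.
Dual feasibility on the basic columns requires 1·y_mill time + 5·y_inspection = 28, 4·y_mill time + 1·y_inspection = 36.
This yields shadow prices y_mill time = 8, y_inspection = 4.
Δz = y_inspection·Δb = 4 × (2) = 8, so new z* = 1104 + 8 = 1112.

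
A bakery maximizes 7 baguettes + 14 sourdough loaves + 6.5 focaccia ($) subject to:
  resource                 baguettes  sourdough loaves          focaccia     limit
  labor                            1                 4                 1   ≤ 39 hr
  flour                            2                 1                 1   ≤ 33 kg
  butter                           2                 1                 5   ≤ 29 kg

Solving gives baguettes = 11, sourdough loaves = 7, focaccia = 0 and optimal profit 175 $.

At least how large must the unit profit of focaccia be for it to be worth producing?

Binding: labor and butter. Non-binding: flour (4 unused).
Slack constraints have shadow price 0 (complementary slackness).
Dual feasibility on the basic columns requires 1·y_labor + 2·y_butter = 7, 4·y_labor + 1·y_butter = 14.
Solving: y_labor = 3, y_butter = 2.
focaccia enters the basis when its profit ≥ yᵀa₃ = 3·1 + 2·5 = 13.

13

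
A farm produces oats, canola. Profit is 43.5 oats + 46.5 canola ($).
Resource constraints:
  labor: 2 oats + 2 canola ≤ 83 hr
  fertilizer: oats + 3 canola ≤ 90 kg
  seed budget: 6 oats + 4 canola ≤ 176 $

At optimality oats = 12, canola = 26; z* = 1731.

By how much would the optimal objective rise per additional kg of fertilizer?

7.5

At the optimum: labor uses 76 of 83 (slack = 7); fertilizer uses 90 of 90 (binding); seed budget uses 176 of 176 (binding).
By complementary slackness, y = 0 for the non-binding constraint.
Dual feasibility on the basic columns requires 1·y_fertilizer + 6·y_seed budget = 43.5, 3·y_fertilizer + 4·y_seed budget = 46.5.
This yields shadow prices y_fertilizer = 7.5, y_seed budget = 6.
Shadow price of fertilizer = 7.5.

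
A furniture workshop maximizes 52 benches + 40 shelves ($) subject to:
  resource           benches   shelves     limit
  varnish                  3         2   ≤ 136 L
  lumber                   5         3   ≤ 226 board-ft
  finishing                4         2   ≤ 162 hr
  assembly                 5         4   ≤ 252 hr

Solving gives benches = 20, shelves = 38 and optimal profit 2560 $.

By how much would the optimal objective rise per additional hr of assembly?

Binding: varnish and assembly. Non-binding: lumber (12 unused), finishing (6 unused).
By complementary slackness, y = 0 for the non-binding constraints.
From A_Bᵀ y = c: 3·y_varnish + 5·y_assembly = 52; 2·y_varnish + 4·y_assembly = 40.
→ y_varnish = 4 and y_assembly = 8.
Shadow price of assembly = 8.

8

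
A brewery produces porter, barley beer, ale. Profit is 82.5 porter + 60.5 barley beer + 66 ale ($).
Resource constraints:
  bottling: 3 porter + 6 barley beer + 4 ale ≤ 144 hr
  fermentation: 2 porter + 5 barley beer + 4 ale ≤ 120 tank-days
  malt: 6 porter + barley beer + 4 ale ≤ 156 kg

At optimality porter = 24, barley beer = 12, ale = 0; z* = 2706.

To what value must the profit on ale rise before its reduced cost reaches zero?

Binding: bottling and malt. Non-binding: fermentation (12 unused).
Slack constraints have shadow price 0 (complementary slackness).
Dual feasibility on the basic columns requires 3·y_bottling + 6·y_malt = 82.5, 6·y_bottling + 1·y_malt = 60.5.
Solving: y_bottling = 8.5, y_malt = 9.5.
ale enters the basis when its profit ≥ yᵀa₃ = 8.5·4 + 9.5·4 = 72.

72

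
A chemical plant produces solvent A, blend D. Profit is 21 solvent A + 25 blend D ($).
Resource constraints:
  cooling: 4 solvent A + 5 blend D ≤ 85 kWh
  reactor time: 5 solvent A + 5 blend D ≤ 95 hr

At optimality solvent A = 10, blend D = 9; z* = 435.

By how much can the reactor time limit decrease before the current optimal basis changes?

10

Binding constraints: cooling, reactor time. The basis is B = [[4,5],[5,5]] with det -5.
Per unit decrease in reactor time, x* moves by d = (-1, 0.8).
The basis stays optimal until solvent A reaches 0; allowable decrease = 10 hr.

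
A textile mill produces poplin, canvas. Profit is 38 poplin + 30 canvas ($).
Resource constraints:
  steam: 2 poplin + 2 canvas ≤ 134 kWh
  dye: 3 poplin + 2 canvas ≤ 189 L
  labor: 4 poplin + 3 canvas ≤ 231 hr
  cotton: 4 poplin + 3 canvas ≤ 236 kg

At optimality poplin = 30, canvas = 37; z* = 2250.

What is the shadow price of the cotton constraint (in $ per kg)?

At the optimum: steam uses 134 of 134 (binding); dye uses 164 of 189 (slack = 25); labor uses 231 of 231 (binding); cotton uses 231 of 236 (slack = 5).
Since dye, cotton are not tight, their duals are 0.
The binding rows give the dual system: 2·y_steam + 4·y_labor = 38 and 2·y_steam + 3·y_labor = 30.
Solving: y_steam = 3, y_labor = 8.
Shadow price of cotton = 0.

0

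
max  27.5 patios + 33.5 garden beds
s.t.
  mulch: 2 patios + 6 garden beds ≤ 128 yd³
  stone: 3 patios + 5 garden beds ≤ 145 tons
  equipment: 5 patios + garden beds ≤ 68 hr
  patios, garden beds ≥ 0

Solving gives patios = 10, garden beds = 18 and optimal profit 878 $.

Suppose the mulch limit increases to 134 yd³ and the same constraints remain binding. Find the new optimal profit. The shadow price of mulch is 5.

Δb = 6, so new z* = 878 + (5)·(6) = 878 + 30 = 908.

908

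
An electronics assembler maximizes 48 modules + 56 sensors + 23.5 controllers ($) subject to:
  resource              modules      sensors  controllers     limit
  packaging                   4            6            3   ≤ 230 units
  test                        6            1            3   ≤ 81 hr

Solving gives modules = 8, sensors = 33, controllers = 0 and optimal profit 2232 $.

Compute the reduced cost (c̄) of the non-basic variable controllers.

At the optimum: packaging uses 230 of 230 (binding); test uses 81 of 81 (binding).
Dual feasibility on the basic columns requires 4·y_packaging + 6·y_test = 48, 6·y_packaging + 1·y_test = 56.
Solving: y_packaging = 9, y_test = 2.
Reduced cost of controllers: c₃ − yᵀa₃ = 23.5 − (9·3 + 2·3) = 23.5 − 33 = -9.5.

-9.5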